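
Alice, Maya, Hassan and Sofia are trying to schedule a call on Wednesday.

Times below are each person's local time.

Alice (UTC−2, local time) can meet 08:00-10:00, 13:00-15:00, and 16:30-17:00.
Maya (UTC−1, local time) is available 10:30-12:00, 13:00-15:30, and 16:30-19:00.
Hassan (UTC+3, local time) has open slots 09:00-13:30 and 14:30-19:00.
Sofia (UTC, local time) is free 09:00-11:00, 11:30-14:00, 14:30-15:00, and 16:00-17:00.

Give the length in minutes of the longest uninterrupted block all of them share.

30 minutes

Alice → UTC: 10:00–12:00, 15:00–17:00, 18:30–19:00.
Maya → UTC: 11:30–13:00, 14:00–16:30, 17:30–20:00.
Hassan → UTC: 06:00–10:30, 11:30–16:00.
Sofia → UTC: 09:00–11:00, 11:30–14:00, 14:30–15:00, 16:00–17:00.
Alice ∩ Maya: 11:30–12:00, 15:00–16:30, 18:30–19:00.
Alice ∩ Maya ∩ Hassan: 11:30–12:00, 15:00–16:00.
Alice ∩ Maya ∩ Hassan ∩ Sofia: 11:30–12:00.
Single common window of 30 minutes.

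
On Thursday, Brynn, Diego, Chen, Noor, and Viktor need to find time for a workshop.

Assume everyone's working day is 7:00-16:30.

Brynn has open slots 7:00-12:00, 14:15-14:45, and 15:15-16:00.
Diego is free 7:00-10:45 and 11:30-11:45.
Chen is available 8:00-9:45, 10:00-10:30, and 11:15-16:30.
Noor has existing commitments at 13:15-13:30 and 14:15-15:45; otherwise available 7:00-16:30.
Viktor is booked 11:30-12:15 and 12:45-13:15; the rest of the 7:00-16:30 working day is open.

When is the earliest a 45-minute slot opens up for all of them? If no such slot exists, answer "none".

Noor free within 07:00–16:30: 07:00–13:15, 13:30–14:15, 15:45–16:30.
Viktor free within 07:00–16:30: 07:00–11:30, 12:15–12:45, 13:15–16:30.
Brynn ∩ Diego: 07:00–10:45, 11:30–11:45.
Brynn ∩ Diego ∩ Chen: 08:00–09:45, 10:00–10:30, 11:30–11:45.
Brynn ∩ Diego ∩ Chen ∩ Noor: 08:00–09:45, 10:00–10:30, 11:30–11:45.
Brynn ∩ Diego ∩ Chen ∩ Noor ∩ Viktor: 08:00–09:45, 10:00–10:30.
Windows ≥ 45 min: 08:00–09:45.
Earliest such window starts at 08:00.

08:00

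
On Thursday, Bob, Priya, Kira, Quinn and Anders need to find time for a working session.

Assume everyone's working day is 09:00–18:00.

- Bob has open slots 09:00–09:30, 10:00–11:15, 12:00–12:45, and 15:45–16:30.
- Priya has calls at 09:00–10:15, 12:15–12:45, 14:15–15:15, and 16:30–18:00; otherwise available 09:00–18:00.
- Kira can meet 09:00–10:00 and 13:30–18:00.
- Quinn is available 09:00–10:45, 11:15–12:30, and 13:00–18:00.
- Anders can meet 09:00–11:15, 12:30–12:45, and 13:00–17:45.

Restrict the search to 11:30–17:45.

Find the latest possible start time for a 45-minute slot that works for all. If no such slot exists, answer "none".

15:45

Priya free within 09:00–18:00: 10:15–12:15, 12:45–14:15, 15:15–16:30.
Bob ∩ Priya: 10:15–11:15, 12:00–12:15, 15:45–16:30.
Bob ∩ Priya ∩ Kira: 15:45–16:30.
Bob ∩ Priya ∩ Kira ∩ Quinn: 15:45–16:30.
Bob ∩ Priya ∩ Kira ∩ Quinn ∩ Anders: 15:45–16:30.
Restricted to 11:30–17:45: 15:45–16:30.
Windows ≥ 45 min: 15:45–16:30.
Latest start in the last window 15:45–16:30 is 16:30 − 45 min = 15:45.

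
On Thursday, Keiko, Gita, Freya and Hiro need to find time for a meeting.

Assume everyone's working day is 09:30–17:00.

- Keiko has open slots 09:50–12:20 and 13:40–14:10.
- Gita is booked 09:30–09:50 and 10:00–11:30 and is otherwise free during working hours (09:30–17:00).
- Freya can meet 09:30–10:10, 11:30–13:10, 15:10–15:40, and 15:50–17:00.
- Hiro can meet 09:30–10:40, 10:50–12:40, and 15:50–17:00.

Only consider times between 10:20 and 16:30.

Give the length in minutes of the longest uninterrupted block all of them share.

Gita free within 09:30–17:00: 09:50–10:00, 11:30–17:00.
Keiko ∩ Gita: 09:50–10:00, 11:30–12:20, 13:40–14:10.
Keiko ∩ Gita ∩ Freya: 09:50–10:00, 11:30–12:20.
Keiko ∩ Gita ∩ Freya ∩ Hiro: 09:50–10:00, 11:30–12:20.
Restricted to 10:20–16:30: 11:30–12:20.
Single common window of 50 minutes.

50 minutes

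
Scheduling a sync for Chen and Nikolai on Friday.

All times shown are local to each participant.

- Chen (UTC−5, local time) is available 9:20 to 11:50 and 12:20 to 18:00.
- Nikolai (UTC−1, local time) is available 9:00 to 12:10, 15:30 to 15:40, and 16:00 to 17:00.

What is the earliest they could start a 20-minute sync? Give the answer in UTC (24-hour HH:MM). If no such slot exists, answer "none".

17:20

Chen → UTC: 14:20–16:50, 17:20–23:00.
Nikolai → UTC: 10:00–13:10, 16:30–16:40, 17:00–18:00.
Chen ∩ Nikolai: 16:30–16:40, 17:20–18:00.
Windows ≥ 20 min: 17:20–18:00.
Earliest such window starts at 17:20.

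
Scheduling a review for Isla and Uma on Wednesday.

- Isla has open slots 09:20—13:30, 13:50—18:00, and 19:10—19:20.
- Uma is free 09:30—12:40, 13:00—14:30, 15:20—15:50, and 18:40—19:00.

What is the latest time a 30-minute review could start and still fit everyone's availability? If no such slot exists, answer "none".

15:20

Isla ∩ Uma: 09:30–12:40, 13:00–13:30, 13:50–14:30, 15:20–15:50.
Windows ≥ 30 min: 09:30–12:40, 13:00–13:30, 13:50–14:30, 15:20–15:50.
Latest start in the last window 15:20–15:50 is 15:50 − 30 min = 15:20.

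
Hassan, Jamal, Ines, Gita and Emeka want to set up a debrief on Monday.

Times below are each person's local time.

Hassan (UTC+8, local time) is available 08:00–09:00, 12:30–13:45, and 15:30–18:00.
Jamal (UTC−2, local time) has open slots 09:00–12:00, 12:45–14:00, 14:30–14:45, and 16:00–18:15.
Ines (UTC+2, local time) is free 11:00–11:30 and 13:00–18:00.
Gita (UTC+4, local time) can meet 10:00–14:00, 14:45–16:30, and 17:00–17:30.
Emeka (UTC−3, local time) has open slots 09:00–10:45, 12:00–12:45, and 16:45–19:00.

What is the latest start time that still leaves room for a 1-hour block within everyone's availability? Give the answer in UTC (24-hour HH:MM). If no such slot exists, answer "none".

Hassan → UTC: 00:00–01:00, 04:30–05:45, 07:30–10:00.
Jamal → UTC: 11:00–14:00, 14:45–16:00, 16:30–16:45, 18:00–20:15.
Ines → UTC: 09:00–09:30, 11:00–16:00.
Gita → UTC: 06:00–10:00, 10:45–12:30, 13:00–13:30.
Emeka → UTC: 12:00–13:45, 15:00–15:45, 19:45–22:00.
Hassan ∩ Jamal: (none).
Hassan ∩ Jamal ∩ Ines: (none).
Hassan ∩ Jamal ∩ Ines ∩ Gita: (none).
Hassan ∩ Jamal ∩ Ines ∩ Gita ∩ Emeka: (none).
Windows ≥ 60 min: (none).

none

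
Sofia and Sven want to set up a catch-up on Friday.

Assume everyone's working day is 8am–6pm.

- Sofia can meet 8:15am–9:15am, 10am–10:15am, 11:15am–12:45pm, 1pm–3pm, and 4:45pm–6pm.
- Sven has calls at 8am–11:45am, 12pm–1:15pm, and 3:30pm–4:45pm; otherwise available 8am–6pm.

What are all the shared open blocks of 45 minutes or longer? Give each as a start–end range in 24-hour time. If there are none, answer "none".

Sven free within 08:00–18:00: 11:45–12:00, 13:15–15:30, 16:45–18:00.
Sofia ∩ Sven: 11:45–12:00, 13:15–15:00, 16:45–18:00.
Windows ≥ 45 min: 13:15–15:00, 16:45–18:00.

13:15–15:00, 16:45–18:00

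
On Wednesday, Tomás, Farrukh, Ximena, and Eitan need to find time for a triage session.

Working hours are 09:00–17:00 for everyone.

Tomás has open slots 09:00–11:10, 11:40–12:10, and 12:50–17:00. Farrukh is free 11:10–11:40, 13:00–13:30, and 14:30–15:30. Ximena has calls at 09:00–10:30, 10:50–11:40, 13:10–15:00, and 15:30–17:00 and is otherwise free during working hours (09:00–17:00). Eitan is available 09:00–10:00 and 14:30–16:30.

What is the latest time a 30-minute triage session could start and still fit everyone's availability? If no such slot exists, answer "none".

15:00

Ximena free within 09:00–17:00: 10:30–10:50, 11:40–13:10, 15:00–15:30.
Tomás ∩ Farrukh: 13:00–13:30, 14:30–15:30.
Tomás ∩ Farrukh ∩ Ximena: 13:00–13:10, 15:00–15:30.
Tomás ∩ Farrukh ∩ Ximena ∩ Eitan: 15:00–15:30.
Windows ≥ 30 min: 15:00–15:30.
Latest start in the last window 15:00–15:30 is 15:30 − 30 min = 15:00.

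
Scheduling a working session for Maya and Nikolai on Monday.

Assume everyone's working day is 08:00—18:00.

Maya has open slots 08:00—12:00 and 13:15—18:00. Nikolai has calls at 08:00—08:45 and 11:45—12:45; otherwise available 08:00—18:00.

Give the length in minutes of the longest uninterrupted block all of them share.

Nikolai free within 08:00–18:00: 08:45–11:45, 12:45–18:00.
Maya ∩ Nikolai: 08:45–11:45, 13:15–18:00.
Common window lengths: 180, 285 min; longest is 285.

285 minutes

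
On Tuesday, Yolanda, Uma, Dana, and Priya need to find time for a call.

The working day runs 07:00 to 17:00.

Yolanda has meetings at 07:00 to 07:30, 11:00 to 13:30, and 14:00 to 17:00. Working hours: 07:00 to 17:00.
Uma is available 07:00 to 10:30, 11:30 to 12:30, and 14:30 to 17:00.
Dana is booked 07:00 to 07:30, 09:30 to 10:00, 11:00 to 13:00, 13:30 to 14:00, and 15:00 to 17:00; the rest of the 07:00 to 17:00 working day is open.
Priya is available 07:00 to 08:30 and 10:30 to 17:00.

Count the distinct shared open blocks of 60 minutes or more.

1

Yolanda free within 07:00–17:00: 07:30–11:00, 13:30–14:00.
Dana free within 07:00–17:00: 07:30–09:30, 10:00–11:00, 13:00–13:30, 14:00–15:00.
Yolanda ∩ Uma: 07:30–10:30.
Yolanda ∩ Uma ∩ Dana: 07:30–09:30, 10:00–10:30.
Yolanda ∩ Uma ∩ Dana ∩ Priya: 07:30–08:30.
Windows ≥ 60 min: 07:30–08:30.
That's 1 window.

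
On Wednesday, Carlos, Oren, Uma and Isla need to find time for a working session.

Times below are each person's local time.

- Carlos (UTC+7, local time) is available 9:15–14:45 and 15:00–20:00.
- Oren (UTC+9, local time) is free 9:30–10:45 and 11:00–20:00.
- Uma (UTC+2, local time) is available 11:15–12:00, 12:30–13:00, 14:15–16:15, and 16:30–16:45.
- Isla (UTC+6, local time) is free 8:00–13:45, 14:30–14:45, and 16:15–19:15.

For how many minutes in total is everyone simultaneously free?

Carlos → UTC: 02:15–07:45, 08:00–13:00.
Oren → UTC: 00:30–01:45, 02:00–11:00.
Uma → UTC: 09:15–10:00, 10:30–11:00, 12:15–14:15, 14:30–14:45.
Isla → UTC: 02:00–07:45, 08:30–08:45, 10:15–13:15.
Carlos ∩ Oren: 02:15–07:45, 08:00–11:00.
Carlos ∩ Oren ∩ Uma: 09:15–10:00, 10:30–11:00.
Carlos ∩ Oren ∩ Uma ∩ Isla: 10:30–11:00.
Total common minutes: 30.

30 minutes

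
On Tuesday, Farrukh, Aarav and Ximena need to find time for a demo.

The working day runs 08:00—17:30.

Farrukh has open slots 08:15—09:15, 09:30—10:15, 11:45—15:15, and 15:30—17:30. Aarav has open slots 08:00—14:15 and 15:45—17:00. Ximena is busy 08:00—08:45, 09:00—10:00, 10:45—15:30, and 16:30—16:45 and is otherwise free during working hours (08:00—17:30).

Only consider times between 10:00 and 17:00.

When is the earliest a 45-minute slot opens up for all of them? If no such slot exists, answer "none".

15:45

Ximena free within 08:00–17:30: 08:45–09:00, 10:00–10:45, 15:30–16:30, 16:45–17:30.
Farrukh ∩ Aarav: 08:15–09:15, 09:30–10:15, 11:45–14:15, 15:45–17:00.
Farrukh ∩ Aarav ∩ Ximena: 08:45–09:00, 10:00–10:15, 15:45–16:30, 16:45–17:00.
Restricted to 10:00–17:00: 10:00–10:15, 15:45–16:30, 16:45–17:00.
Windows ≥ 45 min: 15:45–16:30.
Earliest such window starts at 15:45.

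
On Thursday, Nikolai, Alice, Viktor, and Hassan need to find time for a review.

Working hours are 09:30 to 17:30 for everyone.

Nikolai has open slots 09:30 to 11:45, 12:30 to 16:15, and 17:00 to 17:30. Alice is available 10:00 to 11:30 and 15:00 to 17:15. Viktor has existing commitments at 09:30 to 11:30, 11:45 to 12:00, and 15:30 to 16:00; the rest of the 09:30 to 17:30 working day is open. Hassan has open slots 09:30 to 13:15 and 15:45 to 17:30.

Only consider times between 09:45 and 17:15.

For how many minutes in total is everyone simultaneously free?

30 minutes

Viktor free within 09:30–17:30: 11:30–11:45, 12:00–15:30, 16:00–17:30.
Nikolai ∩ Alice: 10:00–11:30, 15:00–16:15, 17:00–17:15.
Nikolai ∩ Alice ∩ Viktor: 15:00–15:30, 16:00–16:15, 17:00–17:15.
Nikolai ∩ Alice ∩ Viktor ∩ Hassan: 16:00–16:15, 17:00–17:15.
Restricted to 09:45–17:15: 16:00–16:15, 17:00–17:15.
Total common minutes: 15 + 15 = 30.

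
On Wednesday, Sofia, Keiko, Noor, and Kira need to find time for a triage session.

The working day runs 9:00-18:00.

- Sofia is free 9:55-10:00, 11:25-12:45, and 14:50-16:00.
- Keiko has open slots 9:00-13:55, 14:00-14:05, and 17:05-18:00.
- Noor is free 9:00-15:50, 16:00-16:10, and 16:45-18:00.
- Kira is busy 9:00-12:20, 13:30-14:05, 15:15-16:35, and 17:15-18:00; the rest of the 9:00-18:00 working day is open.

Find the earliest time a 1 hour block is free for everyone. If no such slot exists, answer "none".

Kira free within 09:00–18:00: 12:20–13:30, 14:05–15:15, 16:35–17:15.
Sofia ∩ Keiko: 09:55–10:00, 11:25–12:45.
Sofia ∩ Keiko ∩ Noor: 09:55–10:00, 11:25–12:45.
Sofia ∩ Keiko ∩ Noor ∩ Kira: 12:20–12:45.
Windows ≥ 60 min: (none).

none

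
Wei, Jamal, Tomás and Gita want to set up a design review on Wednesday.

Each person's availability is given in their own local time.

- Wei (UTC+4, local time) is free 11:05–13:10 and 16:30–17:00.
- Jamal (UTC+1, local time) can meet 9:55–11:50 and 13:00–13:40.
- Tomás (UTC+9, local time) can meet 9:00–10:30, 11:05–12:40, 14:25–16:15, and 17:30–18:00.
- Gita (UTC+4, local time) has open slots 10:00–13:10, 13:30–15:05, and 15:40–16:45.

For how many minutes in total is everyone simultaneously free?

5 minutes

Wei → UTC: 07:05–09:10, 12:30–13:00.
Jamal → UTC: 08:55–10:50, 12:00–12:40.
Tomás → UTC: 00:00–01:30, 02:05–03:40, 05:25–07:15, 08:30–09:00.
Gita → UTC: 06:00–09:10, 09:30–11:05, 11:40–12:45.
Wei ∩ Jamal: 08:55–09:10, 12:30–12:40.
Wei ∩ Jamal ∩ Tomás: 08:55–09:00.
Wei ∩ Jamal ∩ Tomás ∩ Gita: 08:55–09:00.
Total common minutes: 5.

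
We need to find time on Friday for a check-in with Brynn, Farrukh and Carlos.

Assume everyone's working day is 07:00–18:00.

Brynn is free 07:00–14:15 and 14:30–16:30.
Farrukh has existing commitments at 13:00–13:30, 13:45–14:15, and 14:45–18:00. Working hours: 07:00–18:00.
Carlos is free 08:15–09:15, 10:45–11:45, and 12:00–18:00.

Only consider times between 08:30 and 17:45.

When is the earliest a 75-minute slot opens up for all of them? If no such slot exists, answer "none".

Farrukh free within 07:00–18:00: 07:00–13:00, 13:30–13:45, 14:15–14:45.
Brynn ∩ Farrukh: 07:00–13:00, 13:30–13:45, 14:30–14:45.
Brynn ∩ Farrukh ∩ Carlos: 08:15–09:15, 10:45–11:45, 12:00–13:00, 13:30–13:45, 14:30–14:45.
Restricted to 08:30–17:45: 08:30–09:15, 10:45–11:45, 12:00–13:00, 13:30–13:45, 14:30–14:45.
Windows ≥ 75 min: (none).

none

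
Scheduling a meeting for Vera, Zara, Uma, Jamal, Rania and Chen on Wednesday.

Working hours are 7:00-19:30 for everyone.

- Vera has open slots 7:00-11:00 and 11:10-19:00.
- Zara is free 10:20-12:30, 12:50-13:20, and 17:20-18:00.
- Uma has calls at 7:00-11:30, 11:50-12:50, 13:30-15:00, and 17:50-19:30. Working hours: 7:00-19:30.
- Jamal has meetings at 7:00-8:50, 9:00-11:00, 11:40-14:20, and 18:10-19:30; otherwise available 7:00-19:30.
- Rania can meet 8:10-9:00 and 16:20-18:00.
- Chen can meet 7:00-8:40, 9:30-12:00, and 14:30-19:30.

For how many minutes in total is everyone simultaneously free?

Uma free within 07:00–19:30: 11:30–11:50, 12:50–13:30, 15:00–17:50.
Jamal free within 07:00–19:30: 08:50–09:00, 11:00–11:40, 14:20–18:10.
Vera ∩ Zara: 10:20–11:00, 11:10–12:30, 12:50–13:20, 17:20–18:00.
Vera ∩ Zara ∩ Uma: 11:30–11:50, 12:50–13:20, 17:20–17:50.
Vera ∩ Zara ∩ Uma ∩ Jamal: 11:30–11:40, 17:20–17:50.
Vera ∩ Zara ∩ Uma ∩ Jamal ∩ Rania: 17:20–17:50.
Vera ∩ Zara ∩ Uma ∩ Jamal ∩ Rania ∩ Chen: 17:20–17:50.
Total common minutes: 30.

30 minutes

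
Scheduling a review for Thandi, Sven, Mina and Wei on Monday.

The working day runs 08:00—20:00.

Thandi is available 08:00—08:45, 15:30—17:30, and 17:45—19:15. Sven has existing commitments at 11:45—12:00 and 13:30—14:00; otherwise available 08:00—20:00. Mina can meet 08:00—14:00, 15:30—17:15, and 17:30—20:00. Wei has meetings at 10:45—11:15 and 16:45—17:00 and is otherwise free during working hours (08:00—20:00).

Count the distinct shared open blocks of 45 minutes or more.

Sven free within 08:00–20:00: 08:00–11:45, 12:00–13:30, 14:00–20:00.
Wei free within 08:00–20:00: 08:00–10:45, 11:15–16:45, 17:00–20:00.
Thandi ∩ Sven: 08:00–08:45, 15:30–17:30, 17:45–19:15.
Thandi ∩ Sven ∩ Mina: 08:00–08:45, 15:30–17:15, 17:45–19:15.
Thandi ∩ Sven ∩ Mina ∩ Wei: 08:00–08:45, 15:30–16:45, 17:00–17:15, 17:45–19:15.
Windows ≥ 45 min: 08:00–08:45, 15:30–16:45, 17:45–19:15.
That's 3 windows.

3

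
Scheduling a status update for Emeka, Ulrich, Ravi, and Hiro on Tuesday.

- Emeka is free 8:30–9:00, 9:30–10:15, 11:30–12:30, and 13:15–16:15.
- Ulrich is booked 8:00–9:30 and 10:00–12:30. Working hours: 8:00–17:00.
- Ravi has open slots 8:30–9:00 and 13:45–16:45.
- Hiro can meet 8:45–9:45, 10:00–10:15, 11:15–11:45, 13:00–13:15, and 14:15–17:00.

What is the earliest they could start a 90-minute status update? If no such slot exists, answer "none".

14:15

Ulrich free within 08:00–17:00: 09:30–10:00, 12:30–17:00.
Emeka ∩ Ulrich: 09:30–10:00, 13:15–16:15.
Emeka ∩ Ulrich ∩ Ravi: 13:45–16:15.
Emeka ∩ Ulrich ∩ Ravi ∩ Hiro: 14:15–16:15.
Windows ≥ 90 min: 14:15–16:15.
Earliest such window starts at 14:15.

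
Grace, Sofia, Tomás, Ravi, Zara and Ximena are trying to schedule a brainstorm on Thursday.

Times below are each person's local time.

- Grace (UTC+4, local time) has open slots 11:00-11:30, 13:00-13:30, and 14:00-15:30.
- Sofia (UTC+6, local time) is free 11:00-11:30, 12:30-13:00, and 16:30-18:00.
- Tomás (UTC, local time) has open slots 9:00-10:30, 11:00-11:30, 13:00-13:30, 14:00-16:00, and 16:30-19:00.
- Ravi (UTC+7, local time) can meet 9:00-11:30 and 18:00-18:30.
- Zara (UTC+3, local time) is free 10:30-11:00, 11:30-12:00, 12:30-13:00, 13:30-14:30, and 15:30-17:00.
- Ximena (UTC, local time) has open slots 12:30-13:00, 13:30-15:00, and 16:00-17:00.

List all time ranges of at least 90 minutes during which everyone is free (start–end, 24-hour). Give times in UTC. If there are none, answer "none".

none

Grace → UTC: 07:00–07:30, 09:00–09:30, 10:00–11:30.
Sofia → UTC: 05:00–05:30, 06:30–07:00, 10:30–12:00.
Tomás → UTC: 09:00–10:30, 11:00–11:30, 13:00–13:30, 14:00–16:00, 16:30–19:00.
Ravi → UTC: 02:00–04:30, 11:00–11:30.
Zara → UTC: 07:30–08:00, 08:30–09:00, 09:30–10:00, 10:30–11:30, 12:30–14:00.
Ximena → UTC: 12:30–13:00, 13:30–15:00, 16:00–17:00.
Grace ∩ Sofia: 10:30–11:30.
Grace ∩ Sofia ∩ Tomás: 11:00–11:30.
Grace ∩ Sofia ∩ Tomás ∩ Ravi: 11:00–11:30.
Grace ∩ Sofia ∩ Tomás ∩ Ravi ∩ Zara: 11:00–11:30.
Grace ∩ Sofia ∩ Tomás ∩ Ravi ∩ Zara ∩ Ximena: (none).
Windows ≥ 90 min: (none).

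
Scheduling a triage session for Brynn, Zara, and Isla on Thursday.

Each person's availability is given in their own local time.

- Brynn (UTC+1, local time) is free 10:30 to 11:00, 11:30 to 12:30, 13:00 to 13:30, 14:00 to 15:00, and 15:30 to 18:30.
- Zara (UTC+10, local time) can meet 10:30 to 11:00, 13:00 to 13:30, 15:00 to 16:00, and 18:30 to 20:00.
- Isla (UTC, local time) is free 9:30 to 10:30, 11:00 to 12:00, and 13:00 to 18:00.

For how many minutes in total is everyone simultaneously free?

Brynn → UTC: 09:30–10:00, 10:30–11:30, 12:00–12:30, 13:00–14:00, 14:30–17:30.
Zara → UTC: 00:30–01:00, 03:00–03:30, 05:00–06:00, 08:30–10:00.
Isla → UTC: 09:30–10:30, 11:00–12:00, 13:00–18:00.
Brynn ∩ Zara: 09:30–10:00.
Brynn ∩ Zara ∩ Isla: 09:30–10:00.
Total common minutes: 30.

30 minutes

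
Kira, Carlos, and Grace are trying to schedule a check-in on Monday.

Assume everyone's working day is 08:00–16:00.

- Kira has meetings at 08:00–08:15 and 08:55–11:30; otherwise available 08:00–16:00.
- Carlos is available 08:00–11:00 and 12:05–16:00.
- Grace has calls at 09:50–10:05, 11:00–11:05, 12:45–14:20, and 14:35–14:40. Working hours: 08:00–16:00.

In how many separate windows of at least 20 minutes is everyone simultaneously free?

Kira free within 08:00–16:00: 08:15–08:55, 11:30–16:00.
Grace free within 08:00–16:00: 08:00–09:50, 10:05–11:00, 11:05–12:45, 14:20–14:35, 14:40–16:00.
Kira ∩ Carlos: 08:15–08:55, 12:05–16:00.
Kira ∩ Carlos ∩ Grace: 08:15–08:55, 12:05–12:45, 14:20–14:35, 14:40–16:00.
Windows ≥ 20 min: 08:15–08:55, 12:05–12:45, 14:40–16:00.
That's 3 windows.

3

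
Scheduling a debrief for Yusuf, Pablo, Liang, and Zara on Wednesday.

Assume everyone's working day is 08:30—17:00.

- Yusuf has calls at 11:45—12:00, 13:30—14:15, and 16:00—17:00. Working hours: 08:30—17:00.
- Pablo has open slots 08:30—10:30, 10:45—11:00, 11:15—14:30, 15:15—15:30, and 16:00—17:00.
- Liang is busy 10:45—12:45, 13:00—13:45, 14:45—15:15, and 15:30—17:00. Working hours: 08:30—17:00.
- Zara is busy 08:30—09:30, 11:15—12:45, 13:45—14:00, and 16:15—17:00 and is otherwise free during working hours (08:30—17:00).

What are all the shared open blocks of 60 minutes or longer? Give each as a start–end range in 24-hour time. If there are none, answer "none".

09:30–10:30

Yusuf free within 08:30–17:00: 08:30–11:45, 12:00–13:30, 14:15–16:00.
Liang free within 08:30–17:00: 08:30–10:45, 12:45–13:00, 13:45–14:45, 15:15–15:30.
Zara free within 08:30–17:00: 09:30–11:15, 12:45–13:45, 14:00–16:15.
Yusuf ∩ Pablo: 08:30–10:30, 10:45–11:00, 11:15–11:45, 12:00–13:30, 14:15–14:30, 15:15–15:30.
Yusuf ∩ Pablo ∩ Liang: 08:30–10:30, 12:45–13:00, 14:15–14:30, 15:15–15:30.
Yusuf ∩ Pablo ∩ Liang ∩ Zara: 09:30–10:30, 12:45–13:00, 14:15–14:30, 15:15–15:30.
Windows ≥ 60 min: 09:30–10:30.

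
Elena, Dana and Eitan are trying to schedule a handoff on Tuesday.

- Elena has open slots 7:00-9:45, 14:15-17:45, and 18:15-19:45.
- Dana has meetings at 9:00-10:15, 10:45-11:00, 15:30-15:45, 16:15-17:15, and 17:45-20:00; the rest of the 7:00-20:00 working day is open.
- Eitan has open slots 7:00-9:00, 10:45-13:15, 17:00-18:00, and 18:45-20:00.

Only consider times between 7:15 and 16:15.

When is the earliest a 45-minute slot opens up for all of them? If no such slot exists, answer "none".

Dana free within 07:00–20:00: 07:00–09:00, 10:15–10:45, 11:00–15:30, 15:45–16:15, 17:15–17:45.
Elena ∩ Dana: 07:00–09:00, 14:15–15:30, 15:45–16:15, 17:15–17:45.
Elena ∩ Dana ∩ Eitan: 07:00–09:00, 17:15–17:45.
Restricted to 07:15–16:15: 07:15–09:00.
Windows ≥ 45 min: 07:15–09:00.
Earliest such window starts at 07:15.

07:15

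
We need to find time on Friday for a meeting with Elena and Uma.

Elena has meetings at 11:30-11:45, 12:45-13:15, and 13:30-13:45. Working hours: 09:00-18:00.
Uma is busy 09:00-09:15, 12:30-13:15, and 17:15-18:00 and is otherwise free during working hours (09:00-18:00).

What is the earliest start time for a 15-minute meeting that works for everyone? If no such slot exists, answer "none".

Elena free within 09:00–18:00: 09:00–11:30, 11:45–12:45, 13:15–13:30, 13:45–18:00.
Uma free within 09:00–18:00: 09:15–12:30, 13:15–17:15.
Elena ∩ Uma: 09:15–11:30, 11:45–12:30, 13:15–13:30, 13:45–17:15.
Windows ≥ 15 min: 09:15–11:30, 11:45–12:30, 13:15–13:30, 13:45–17:15.
Earliest such window starts at 09:15.

09:15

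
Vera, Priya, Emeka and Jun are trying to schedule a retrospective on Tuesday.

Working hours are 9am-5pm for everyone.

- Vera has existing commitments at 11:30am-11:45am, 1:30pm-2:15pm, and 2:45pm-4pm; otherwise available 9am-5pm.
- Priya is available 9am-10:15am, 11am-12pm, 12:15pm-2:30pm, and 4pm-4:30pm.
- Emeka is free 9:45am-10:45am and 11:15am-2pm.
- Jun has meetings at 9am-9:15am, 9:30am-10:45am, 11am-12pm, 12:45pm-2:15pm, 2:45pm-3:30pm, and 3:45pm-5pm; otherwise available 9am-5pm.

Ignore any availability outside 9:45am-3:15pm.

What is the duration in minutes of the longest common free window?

Vera free within 09:00–17:00: 09:00–11:30, 11:45–13:30, 14:15–14:45, 16:00–17:00.
Jun free within 09:00–17:00: 09:15–09:30, 10:45–11:00, 12:00–12:45, 14:15–14:45, 15:30–15:45.
Vera ∩ Priya: 09:00–10:15, 11:00–11:30, 11:45–12:00, 12:15–13:30, 14:15–14:30, 16:00–16:30.
Vera ∩ Priya ∩ Emeka: 09:45–10:15, 11:15–11:30, 11:45–12:00, 12:15–13:30.
Vera ∩ Priya ∩ Emeka ∩ Jun: 12:15–12:45.
Restricted to 09:45–15:15: 12:15–12:45.
Single common window of 30 minutes.

30 minutes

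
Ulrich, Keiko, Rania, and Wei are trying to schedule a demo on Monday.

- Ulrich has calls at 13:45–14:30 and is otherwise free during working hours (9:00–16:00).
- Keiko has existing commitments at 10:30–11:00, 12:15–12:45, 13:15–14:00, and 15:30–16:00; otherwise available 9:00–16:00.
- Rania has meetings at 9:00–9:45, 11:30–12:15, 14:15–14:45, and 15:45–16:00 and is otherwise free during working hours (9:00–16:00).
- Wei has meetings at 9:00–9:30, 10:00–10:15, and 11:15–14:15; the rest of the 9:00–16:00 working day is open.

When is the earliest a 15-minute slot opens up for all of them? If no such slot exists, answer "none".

09:45

Ulrich free within 09:00–16:00: 09:00–13:45, 14:30–16:00.
Keiko free within 09:00–16:00: 09:00–10:30, 11:00–12:15, 12:45–13:15, 14:00–15:30.
Rania free within 09:00–16:00: 09:45–11:30, 12:15–14:15, 14:45–15:45.
Wei free within 09:00–16:00: 09:30–10:00, 10:15–11:15, 14:15–16:00.
Ulrich ∩ Keiko: 09:00–10:30, 11:00–12:15, 12:45–13:15, 14:30–15:30.
Ulrich ∩ Keiko ∩ Rania: 09:45–10:30, 11:00–11:30, 12:45–13:15, 14:45–15:30.
Ulrich ∩ Keiko ∩ Rania ∩ Wei: 09:45–10:00, 10:15–10:30, 11:00–11:15, 14:45–15:30.
Windows ≥ 15 min: 09:45–10:00, 10:15–10:30, 11:00–11:15, 14:45–15:30.
Earliest such window starts at 09:45.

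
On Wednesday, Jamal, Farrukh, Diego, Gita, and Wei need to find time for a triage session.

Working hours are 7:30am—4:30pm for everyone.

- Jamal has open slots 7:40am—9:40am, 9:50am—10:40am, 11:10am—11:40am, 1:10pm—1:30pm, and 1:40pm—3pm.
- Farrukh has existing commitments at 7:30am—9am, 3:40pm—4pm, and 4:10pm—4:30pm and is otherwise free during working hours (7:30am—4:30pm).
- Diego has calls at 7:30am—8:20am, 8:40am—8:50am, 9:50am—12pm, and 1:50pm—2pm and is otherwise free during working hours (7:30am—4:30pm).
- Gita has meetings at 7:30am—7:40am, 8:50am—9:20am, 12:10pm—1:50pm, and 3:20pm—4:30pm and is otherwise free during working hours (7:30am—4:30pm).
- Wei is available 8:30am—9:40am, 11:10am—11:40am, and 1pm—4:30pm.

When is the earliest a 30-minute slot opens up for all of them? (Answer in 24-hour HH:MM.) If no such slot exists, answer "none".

Farrukh free within 07:30–16:30: 09:00–15:40, 16:00–16:10.
Diego free within 07:30–16:30: 08:20–08:40, 08:50–09:50, 12:00–13:50, 14:00–16:30.
Gita free within 07:30–16:30: 07:40–08:50, 09:20–12:10, 13:50–15:20.
Jamal ∩ Farrukh: 09:00–09:40, 09:50–10:40, 11:10–11:40, 13:10–13:30, 13:40–15:00.
Jamal ∩ Farrukh ∩ Diego: 09:00–09:40, 13:10–13:30, 13:40–13:50, 14:00–15:00.
Jamal ∩ Farrukh ∩ Diego ∩ Gita: 09:20–09:40, 14:00–15:00.
Jamal ∩ Farrukh ∩ Diego ∩ Gita ∩ Wei: 09:20–09:40, 14:00–15:00.
Windows ≥ 30 min: 14:00–15:00.
Earliest such window starts at 14:00.

14:00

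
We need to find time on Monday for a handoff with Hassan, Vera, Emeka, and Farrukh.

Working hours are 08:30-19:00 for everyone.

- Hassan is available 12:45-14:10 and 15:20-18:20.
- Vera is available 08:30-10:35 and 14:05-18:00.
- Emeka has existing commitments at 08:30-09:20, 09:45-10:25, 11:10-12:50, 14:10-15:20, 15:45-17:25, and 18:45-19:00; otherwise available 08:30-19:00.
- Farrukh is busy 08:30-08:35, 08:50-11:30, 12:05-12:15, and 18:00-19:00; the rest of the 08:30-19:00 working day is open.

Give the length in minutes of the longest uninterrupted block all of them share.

35 minutes

Emeka free within 08:30–19:00: 09:20–09:45, 10:25–11:10, 12:50–14:10, 15:20–15:45, 17:25–18:45.
Farrukh free within 08:30–19:00: 08:35–08:50, 11:30–12:05, 12:15–18:00.
Hassan ∩ Vera: 14:05–14:10, 15:20–18:00.
Hassan ∩ Vera ∩ Emeka: 14:05–14:10, 15:20–15:45, 17:25–18:00.
Hassan ∩ Vera ∩ Emeka ∩ Farrukh: 14:05–14:10, 15:20–15:45, 17:25–18:00.
Common window lengths: 5, 25, 35 min; longest is 35.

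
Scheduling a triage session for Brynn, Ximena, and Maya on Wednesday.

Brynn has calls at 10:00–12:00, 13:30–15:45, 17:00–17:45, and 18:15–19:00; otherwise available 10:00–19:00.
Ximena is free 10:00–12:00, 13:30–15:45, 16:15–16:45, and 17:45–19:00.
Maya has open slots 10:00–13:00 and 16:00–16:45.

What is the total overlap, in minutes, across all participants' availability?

Brynn free within 10:00–19:00: 12:00–13:30, 15:45–17:00, 17:45–18:15.
Brynn ∩ Ximena: 16:15–16:45, 17:45–18:15.
Brynn ∩ Ximena ∩ Maya: 16:15–16:45.
Total common minutes: 30.

30 minutes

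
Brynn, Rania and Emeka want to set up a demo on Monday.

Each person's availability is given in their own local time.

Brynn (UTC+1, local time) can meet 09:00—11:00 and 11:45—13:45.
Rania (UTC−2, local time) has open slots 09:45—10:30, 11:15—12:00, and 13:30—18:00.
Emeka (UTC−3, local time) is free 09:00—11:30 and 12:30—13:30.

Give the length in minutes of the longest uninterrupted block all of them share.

Brynn → UTC: 08:00–10:00, 10:45–12:45.
Rania → UTC: 11:45–12:30, 13:15–14:00, 15:30–20:00.
Emeka → UTC: 12:00–14:30, 15:30–16:30.
Brynn ∩ Rania: 11:45–12:30.
Brynn ∩ Rania ∩ Emeka: 12:00–12:30.
Single common window of 30 minutes.

30 minutes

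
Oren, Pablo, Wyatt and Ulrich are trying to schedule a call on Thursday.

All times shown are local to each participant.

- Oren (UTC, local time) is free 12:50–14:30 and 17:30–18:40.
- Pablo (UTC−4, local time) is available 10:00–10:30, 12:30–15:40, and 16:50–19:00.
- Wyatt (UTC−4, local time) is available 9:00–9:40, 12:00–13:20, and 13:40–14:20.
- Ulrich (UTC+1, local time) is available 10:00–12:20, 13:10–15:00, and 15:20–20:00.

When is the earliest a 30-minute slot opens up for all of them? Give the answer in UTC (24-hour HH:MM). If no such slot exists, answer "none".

17:40

Oren → UTC: 12:50–14:30, 17:30–18:40.
Pablo → UTC: 14:00–14:30, 16:30–19:40, 20:50–23:00.
Wyatt → UTC: 13:00–13:40, 16:00–17:20, 17:40–18:20.
Ulrich → UTC: 09:00–11:20, 12:10–14:00, 14:20–19:00.
Oren ∩ Pablo: 14:00–14:30, 17:30–18:40.
Oren ∩ Pablo ∩ Wyatt: 17:40–18:20.
Oren ∩ Pablo ∩ Wyatt ∩ Ulrich: 17:40–18:20.
Windows ≥ 30 min: 17:40–18:20.
Earliest such window starts at 17:40.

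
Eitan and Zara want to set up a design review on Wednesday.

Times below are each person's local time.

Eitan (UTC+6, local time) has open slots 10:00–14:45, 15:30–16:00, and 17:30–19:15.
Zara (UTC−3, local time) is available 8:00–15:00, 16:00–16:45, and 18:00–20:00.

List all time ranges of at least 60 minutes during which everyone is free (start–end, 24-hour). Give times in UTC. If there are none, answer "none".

11:30–13:15

Eitan → UTC: 04:00–08:45, 09:30–10:00, 11:30–13:15.
Zara → UTC: 11:00–18:00, 19:00–19:45, 21:00–23:00.
Eitan ∩ Zara: 11:30–13:15.
Windows ≥ 60 min: 11:30–13:15.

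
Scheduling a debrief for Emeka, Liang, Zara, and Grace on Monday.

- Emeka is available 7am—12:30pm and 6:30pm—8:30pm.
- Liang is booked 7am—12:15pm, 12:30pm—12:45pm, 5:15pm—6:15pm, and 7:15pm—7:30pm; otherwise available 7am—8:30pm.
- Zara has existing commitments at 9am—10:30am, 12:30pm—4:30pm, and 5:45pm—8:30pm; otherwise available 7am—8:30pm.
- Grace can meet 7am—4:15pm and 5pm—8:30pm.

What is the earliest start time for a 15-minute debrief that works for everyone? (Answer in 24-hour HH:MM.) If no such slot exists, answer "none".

12:15

Liang free within 07:00–20:30: 12:15–12:30, 12:45–17:15, 18:15–19:15, 19:30–20:30.
Zara free within 07:00–20:30: 07:00–09:00, 10:30–12:30, 16:30–17:45.
Emeka ∩ Liang: 12:15–12:30, 18:30–19:15, 19:30–20:30.
Emeka ∩ Liang ∩ Zara: 12:15–12:30.
Emeka ∩ Liang ∩ Zara ∩ Grace: 12:15–12:30.
Windows ≥ 15 min: 12:15–12:30.
Earliest such window starts at 12:15.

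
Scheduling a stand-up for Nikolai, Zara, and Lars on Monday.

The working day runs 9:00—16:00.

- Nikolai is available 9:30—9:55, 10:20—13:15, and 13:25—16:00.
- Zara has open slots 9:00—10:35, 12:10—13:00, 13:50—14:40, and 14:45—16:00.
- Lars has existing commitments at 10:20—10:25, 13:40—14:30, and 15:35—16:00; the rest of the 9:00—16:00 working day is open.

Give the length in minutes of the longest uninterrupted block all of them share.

Lars free within 09:00–16:00: 09:00–10:20, 10:25–13:40, 14:30–15:35.
Nikolai ∩ Zara: 09:30–09:55, 10:20–10:35, 12:10–13:00, 13:50–14:40, 14:45–16:00.
Nikolai ∩ Zara ∩ Lars: 09:30–09:55, 10:25–10:35, 12:10–13:00, 14:30–14:40, 14:45–15:35.
Common window lengths: 25, 10, 50, 10, 50 min; longest is 50.

50 minutes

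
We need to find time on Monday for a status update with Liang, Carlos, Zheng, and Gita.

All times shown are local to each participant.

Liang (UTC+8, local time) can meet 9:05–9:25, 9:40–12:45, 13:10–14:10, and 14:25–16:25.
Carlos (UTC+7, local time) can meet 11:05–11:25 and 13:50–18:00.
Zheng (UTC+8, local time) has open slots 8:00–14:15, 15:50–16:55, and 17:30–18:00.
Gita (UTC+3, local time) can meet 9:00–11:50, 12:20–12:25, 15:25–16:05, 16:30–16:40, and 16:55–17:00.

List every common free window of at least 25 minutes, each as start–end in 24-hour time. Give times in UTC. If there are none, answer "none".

07:50–08:25

Liang → UTC: 01:05–01:25, 01:40–04:45, 05:10–06:10, 06:25–08:25.
Carlos → UTC: 04:05–04:25, 06:50–11:00.
Zheng → UTC: 00:00–06:15, 07:50–08:55, 09:30–10:00.
Gita → UTC: 06:00–08:50, 09:20–09:25, 12:25–13:05, 13:30–13:40, 13:55–14:00.
Liang ∩ Carlos: 04:05–04:25, 06:50–08:25.
Liang ∩ Carlos ∩ Zheng: 04:05–04:25, 07:50–08:25.
Liang ∩ Carlos ∩ Zheng ∩ Gita: 07:50–08:25.
Windows ≥ 25 min: 07:50–08:25.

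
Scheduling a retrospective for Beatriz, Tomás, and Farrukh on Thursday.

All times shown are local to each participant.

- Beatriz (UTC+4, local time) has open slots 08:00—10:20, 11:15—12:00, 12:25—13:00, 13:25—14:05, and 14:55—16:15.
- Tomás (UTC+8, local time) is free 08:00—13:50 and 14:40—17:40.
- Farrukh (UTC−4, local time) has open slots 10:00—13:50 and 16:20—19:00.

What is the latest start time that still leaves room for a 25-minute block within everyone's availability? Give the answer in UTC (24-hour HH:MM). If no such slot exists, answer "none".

none

Beatriz → UTC: 04:00–06:20, 07:15–08:00, 08:25–09:00, 09:25–10:05, 10:55–12:15.
Tomás → UTC: 00:00–05:50, 06:40–09:40.
Farrukh → UTC: 14:00–17:50, 20:20–23:00.
Beatriz ∩ Tomás: 04:00–05:50, 07:15–08:00, 08:25–09:00, 09:25–09:40.
Beatriz ∩ Tomás ∩ Farrukh: (none).
Windows ≥ 25 min: (none).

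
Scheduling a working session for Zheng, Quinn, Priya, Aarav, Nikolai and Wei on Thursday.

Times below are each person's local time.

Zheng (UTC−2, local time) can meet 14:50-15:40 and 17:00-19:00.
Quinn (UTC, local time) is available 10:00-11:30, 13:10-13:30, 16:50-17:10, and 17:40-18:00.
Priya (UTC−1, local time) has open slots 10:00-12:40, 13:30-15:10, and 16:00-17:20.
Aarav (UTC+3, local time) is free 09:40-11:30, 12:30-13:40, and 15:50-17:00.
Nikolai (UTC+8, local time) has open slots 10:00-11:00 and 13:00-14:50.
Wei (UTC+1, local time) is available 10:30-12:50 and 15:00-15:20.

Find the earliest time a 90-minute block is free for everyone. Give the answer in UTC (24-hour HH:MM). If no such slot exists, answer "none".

none

Zheng → UTC: 16:50–17:40, 19:00–21:00.
Quinn → UTC: 10:00–11:30, 13:10–13:30, 16:50–17:10, 17:40–18:00.
Priya → UTC: 11:00–13:40, 14:30–16:10, 17:00–18:20.
Aarav → UTC: 06:40–08:30, 09:30–10:40, 12:50–14:00.
Nikolai → UTC: 02:00–03:00, 05:00–06:50.
Wei → UTC: 09:30–11:50, 14:00–14:20.
Zheng ∩ Quinn: 16:50–17:10.
Zheng ∩ Quinn ∩ Priya: 17:00–17:10.
Zheng ∩ Quinn ∩ Priya ∩ Aarav: (none).
Zheng ∩ Quinn ∩ Priya ∩ Aarav ∩ Nikolai: (none).
Zheng ∩ Quinn ∩ Priya ∩ Aarav ∩ Nikolai ∩ Wei: (none).
Windows ≥ 90 min: (none).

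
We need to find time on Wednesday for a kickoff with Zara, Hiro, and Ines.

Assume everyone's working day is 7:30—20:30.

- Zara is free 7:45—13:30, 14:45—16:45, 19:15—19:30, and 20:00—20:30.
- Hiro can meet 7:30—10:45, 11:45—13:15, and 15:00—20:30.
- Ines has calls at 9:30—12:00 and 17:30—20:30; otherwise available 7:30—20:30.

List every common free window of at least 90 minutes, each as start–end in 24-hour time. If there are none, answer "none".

Ines free within 07:30–20:30: 07:30–09:30, 12:00–17:30.
Zara ∩ Hiro: 07:45–10:45, 11:45–13:15, 15:00–16:45, 19:15–19:30, 20:00–20:30.
Zara ∩ Hiro ∩ Ines: 07:45–09:30, 12:00–13:15, 15:00–16:45.
Windows ≥ 90 min: 07:45–09:30, 15:00–16:45.

07:45–09:30, 15:00–16:45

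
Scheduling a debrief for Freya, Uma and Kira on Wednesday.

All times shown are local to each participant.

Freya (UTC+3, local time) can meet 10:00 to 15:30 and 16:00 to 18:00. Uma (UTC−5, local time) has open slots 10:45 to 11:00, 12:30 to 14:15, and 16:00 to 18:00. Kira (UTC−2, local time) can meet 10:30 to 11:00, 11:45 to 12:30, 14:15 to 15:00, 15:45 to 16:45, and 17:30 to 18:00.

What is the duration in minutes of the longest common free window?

Freya → UTC: 07:00–12:30, 13:00–15:00.
Uma → UTC: 15:45–16:00, 17:30–19:15, 21:00–23:00.
Kira → UTC: 12:30–13:00, 13:45–14:30, 16:15–17:00, 17:45–18:45, 19:30–20:00.
Freya ∩ Uma: (none).
Freya ∩ Uma ∩ Kira: (none).
No common window.

0 minutes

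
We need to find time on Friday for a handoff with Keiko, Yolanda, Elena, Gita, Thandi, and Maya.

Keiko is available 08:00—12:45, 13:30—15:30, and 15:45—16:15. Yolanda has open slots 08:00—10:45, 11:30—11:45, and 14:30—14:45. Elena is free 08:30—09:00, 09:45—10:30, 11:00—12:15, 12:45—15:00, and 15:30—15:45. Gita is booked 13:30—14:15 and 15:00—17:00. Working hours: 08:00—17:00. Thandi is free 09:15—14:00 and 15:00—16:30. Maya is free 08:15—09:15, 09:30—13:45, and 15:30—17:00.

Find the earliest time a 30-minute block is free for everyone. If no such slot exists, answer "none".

Gita free within 08:00–17:00: 08:00–13:30, 14:15–15:00.
Keiko ∩ Yolanda: 08:00–10:45, 11:30–11:45, 14:30–14:45.
Keiko ∩ Yolanda ∩ Elena: 08:30–09:00, 09:45–10:30, 11:30–11:45, 14:30–14:45.
Keiko ∩ Yolanda ∩ Elena ∩ Gita: 08:30–09:00, 09:45–10:30, 11:30–11:45, 14:30–14:45.
Keiko ∩ Yolanda ∩ Elena ∩ Gita ∩ Thandi: 09:45–10:30, 11:30–11:45.
Keiko ∩ Yolanda ∩ Elena ∩ Gita ∩ Thandi ∩ Maya: 09:45–10:30, 11:30–11:45.
Windows ≥ 30 min: 09:45–10:30.
Earliest such window starts at 09:45.

09:45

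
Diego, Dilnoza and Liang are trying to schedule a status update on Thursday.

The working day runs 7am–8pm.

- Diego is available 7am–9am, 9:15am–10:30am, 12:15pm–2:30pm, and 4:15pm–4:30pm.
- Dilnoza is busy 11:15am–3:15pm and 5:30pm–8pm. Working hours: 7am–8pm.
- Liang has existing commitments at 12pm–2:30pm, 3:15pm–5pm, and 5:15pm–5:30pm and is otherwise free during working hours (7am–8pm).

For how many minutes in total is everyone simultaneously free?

Dilnoza free within 07:00–20:00: 07:00–11:15, 15:15–17:30.
Liang free within 07:00–20:00: 07:00–12:00, 14:30–15:15, 17:00–17:15, 17:30–20:00.
Diego ∩ Dilnoza: 07:00–09:00, 09:15–10:30, 16:15–16:30.
Diego ∩ Dilnoza ∩ Liang: 07:00–09:00, 09:15–10:30.
Total common minutes: 120 + 75 = 195.

195 minutes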